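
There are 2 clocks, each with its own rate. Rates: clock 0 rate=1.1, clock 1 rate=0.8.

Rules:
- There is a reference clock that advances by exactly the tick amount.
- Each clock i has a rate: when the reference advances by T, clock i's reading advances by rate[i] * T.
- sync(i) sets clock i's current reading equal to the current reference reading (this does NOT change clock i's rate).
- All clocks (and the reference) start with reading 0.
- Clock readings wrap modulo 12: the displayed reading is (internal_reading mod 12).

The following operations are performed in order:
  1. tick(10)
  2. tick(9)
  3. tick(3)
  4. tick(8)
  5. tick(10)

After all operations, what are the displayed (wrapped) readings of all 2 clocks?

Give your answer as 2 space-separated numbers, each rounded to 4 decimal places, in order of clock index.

Answer: 8.0000 8.0000

Derivation:
After op 1 tick(10): ref=10.0000 raw=[11.0000 8.0000]
After op 2 tick(9): ref=19.0000 raw=[20.9000 15.2000]
After op 3 tick(3): ref=22.0000 raw=[24.2000 17.6000]
After op 4 tick(8): ref=30.0000 raw=[33.0000 24.0000]
After op 5 tick(10): ref=40.0000 raw=[44.0000 32.0000]
Wrap final raw readings (mod 12): 44.0000 mod 12 = 8.0000; 32.0000 mod 12 = 8.0000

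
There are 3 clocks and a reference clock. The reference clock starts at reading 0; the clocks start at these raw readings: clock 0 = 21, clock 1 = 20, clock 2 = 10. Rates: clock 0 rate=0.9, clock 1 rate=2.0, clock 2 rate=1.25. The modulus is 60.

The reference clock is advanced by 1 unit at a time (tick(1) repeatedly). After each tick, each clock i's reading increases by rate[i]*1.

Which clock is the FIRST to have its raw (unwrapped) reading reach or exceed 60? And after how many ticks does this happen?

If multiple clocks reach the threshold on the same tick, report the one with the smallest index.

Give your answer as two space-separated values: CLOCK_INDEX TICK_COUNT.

clock 0: start=21, rate=0.9, needs 60-21 = 39; ticks = ceil(39/0.9) = ceil(43.3333) = 44; reading at tick 44 = 21 + 0.9*44 = 60.6000
clock 1: start=20, rate=2.0, needs 60-20 = 40; ticks = ceil(40/2.0) = ceil(20.0000) = 20; reading at tick 20 = 20 + 2.0*20 = 60.0000
clock 2: start=10, rate=1.25, needs 60-10 = 50; ticks = ceil(50/1.25) = ceil(40.0000) = 40; reading at tick 40 = 10 + 1.25*40 = 60.0000
Minimum tick count = 20; winners = [1]; smallest index = 1

Answer: 1 20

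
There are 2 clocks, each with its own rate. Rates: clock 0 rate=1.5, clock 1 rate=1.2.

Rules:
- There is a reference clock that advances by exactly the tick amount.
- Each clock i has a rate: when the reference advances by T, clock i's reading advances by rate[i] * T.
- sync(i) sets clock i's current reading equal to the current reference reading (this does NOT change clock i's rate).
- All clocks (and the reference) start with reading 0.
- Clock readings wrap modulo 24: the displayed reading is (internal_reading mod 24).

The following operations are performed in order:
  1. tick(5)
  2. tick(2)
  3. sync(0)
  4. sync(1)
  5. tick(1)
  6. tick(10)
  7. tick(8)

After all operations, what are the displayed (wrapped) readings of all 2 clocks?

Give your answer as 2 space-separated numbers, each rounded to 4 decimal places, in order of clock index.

After op 1 tick(5): ref=5.0000 raw=[7.5000 6.0000]
After op 2 tick(2): ref=7.0000 raw=[10.5000 8.4000]
After op 3 sync(0): ref=7.0000 raw=[7.0000 8.4000]
After op 4 sync(1): ref=7.0000 raw=[7.0000 7.0000]
After op 5 tick(1): ref=8.0000 raw=[8.5000 8.2000]
After op 6 tick(10): ref=18.0000 raw=[23.5000 20.2000]
After op 7 tick(8): ref=26.0000 raw=[35.5000 29.8000]
Wrap final raw readings (mod 24): 35.5000 mod 24 = 11.5000; 29.8000 mod 24 = 5.8000

Answer: 11.5000 5.8000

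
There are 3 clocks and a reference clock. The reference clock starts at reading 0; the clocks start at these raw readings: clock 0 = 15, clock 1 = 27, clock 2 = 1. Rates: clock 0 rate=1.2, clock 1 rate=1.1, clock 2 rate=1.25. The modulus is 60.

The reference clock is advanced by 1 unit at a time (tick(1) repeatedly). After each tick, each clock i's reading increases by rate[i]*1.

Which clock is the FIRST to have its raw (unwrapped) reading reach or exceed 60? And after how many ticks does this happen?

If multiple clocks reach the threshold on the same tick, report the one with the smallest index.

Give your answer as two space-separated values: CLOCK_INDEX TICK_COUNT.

Answer: 1 30

Derivation:
clock 0: start=15, rate=1.2, needs 60-15 = 45; ticks = ceil(45/1.2) = ceil(37.5000) = 38; reading at tick 38 = 15 + 1.2*38 = 60.6000
clock 1: start=27, rate=1.1, needs 60-27 = 33; ticks = ceil(33/1.1) = ceil(30.0000) = 30; reading at tick 30 = 27 + 1.1*30 = 60.0000
clock 2: start=1, rate=1.25, needs 60-1 = 59; ticks = ceil(59/1.25) = ceil(47.2000) = 48; reading at tick 48 = 1 + 1.25*48 = 61.0000
Minimum tick count = 30; winners = [1]; smallest index = 1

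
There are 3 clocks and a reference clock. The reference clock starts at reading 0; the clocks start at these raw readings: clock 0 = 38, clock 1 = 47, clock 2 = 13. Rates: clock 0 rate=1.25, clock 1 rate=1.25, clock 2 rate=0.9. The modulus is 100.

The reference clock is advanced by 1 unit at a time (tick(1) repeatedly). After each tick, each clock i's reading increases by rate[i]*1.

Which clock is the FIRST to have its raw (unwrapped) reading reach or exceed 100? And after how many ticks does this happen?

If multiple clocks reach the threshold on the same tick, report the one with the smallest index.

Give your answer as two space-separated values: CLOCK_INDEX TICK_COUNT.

Answer: 1 43

Derivation:
clock 0: start=38, rate=1.25, needs 100-38 = 62; ticks = ceil(62/1.25) = ceil(49.6000) = 50; reading at tick 50 = 38 + 1.25*50 = 100.5000
clock 1: start=47, rate=1.25, needs 100-47 = 53; ticks = ceil(53/1.25) = ceil(42.4000) = 43; reading at tick 43 = 47 + 1.25*43 = 100.7500
clock 2: start=13, rate=0.9, needs 100-13 = 87; ticks = ceil(87/0.9) = ceil(96.6667) = 97; reading at tick 97 = 13 + 0.9*97 = 100.3000
Minimum tick count = 43; winners = [1]; smallest index = 1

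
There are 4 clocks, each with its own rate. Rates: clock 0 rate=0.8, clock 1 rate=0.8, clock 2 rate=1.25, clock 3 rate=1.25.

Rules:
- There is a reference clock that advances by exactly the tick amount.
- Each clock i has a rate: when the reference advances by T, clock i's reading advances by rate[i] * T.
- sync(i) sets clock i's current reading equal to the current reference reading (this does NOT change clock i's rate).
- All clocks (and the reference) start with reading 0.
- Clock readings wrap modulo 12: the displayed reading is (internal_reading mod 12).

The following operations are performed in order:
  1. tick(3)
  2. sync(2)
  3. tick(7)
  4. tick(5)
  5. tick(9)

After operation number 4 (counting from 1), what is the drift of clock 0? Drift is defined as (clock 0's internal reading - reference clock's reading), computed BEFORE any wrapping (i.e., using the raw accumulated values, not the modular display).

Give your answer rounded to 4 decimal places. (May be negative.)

After op 1 tick(3): ref=3.0000 raw=[2.4000 2.4000 3.7500 3.7500]
After op 2 sync(2): ref=3.0000 raw=[2.4000 2.4000 3.0000 3.7500]
After op 3 tick(7): ref=10.0000 raw=[8.0000 8.0000 11.7500 12.5000]
After op 4 tick(5): ref=15.0000 raw=[12.0000 12.0000 18.0000 18.7500]
Drift of clock 0 after op 4: 12.0000 - 15.0000 = -3.0000

Answer: -3.0000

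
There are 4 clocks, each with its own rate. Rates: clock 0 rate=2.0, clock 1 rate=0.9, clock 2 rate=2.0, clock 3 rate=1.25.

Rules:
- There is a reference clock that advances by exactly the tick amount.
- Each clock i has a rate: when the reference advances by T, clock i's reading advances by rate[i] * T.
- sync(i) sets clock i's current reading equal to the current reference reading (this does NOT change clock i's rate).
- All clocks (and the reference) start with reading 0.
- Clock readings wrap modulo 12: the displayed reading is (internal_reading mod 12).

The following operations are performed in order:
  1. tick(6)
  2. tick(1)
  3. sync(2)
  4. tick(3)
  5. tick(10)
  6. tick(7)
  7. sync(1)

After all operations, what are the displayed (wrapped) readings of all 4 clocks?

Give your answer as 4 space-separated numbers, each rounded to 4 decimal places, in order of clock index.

After op 1 tick(6): ref=6.0000 raw=[12.0000 5.4000 12.0000 7.5000]
After op 2 tick(1): ref=7.0000 raw=[14.0000 6.3000 14.0000 8.7500]
After op 3 sync(2): ref=7.0000 raw=[14.0000 6.3000 7.0000 8.7500]
After op 4 tick(3): ref=10.0000 raw=[20.0000 9.0000 13.0000 12.5000]
After op 5 tick(10): ref=20.0000 raw=[40.0000 18.0000 33.0000 25.0000]
After op 6 tick(7): ref=27.0000 raw=[54.0000 24.3000 47.0000 33.7500]
After op 7 sync(1): ref=27.0000 raw=[54.0000 27.0000 47.0000 33.7500]
Wrap final raw readings (mod 12): 54.0000 mod 12 = 6.0000; 27.0000 mod 12 = 3.0000; 47.0000 mod 12 = 11.0000; 33.7500 mod 12 = 9.7500

Answer: 6.0000 3.0000 11.0000 9.7500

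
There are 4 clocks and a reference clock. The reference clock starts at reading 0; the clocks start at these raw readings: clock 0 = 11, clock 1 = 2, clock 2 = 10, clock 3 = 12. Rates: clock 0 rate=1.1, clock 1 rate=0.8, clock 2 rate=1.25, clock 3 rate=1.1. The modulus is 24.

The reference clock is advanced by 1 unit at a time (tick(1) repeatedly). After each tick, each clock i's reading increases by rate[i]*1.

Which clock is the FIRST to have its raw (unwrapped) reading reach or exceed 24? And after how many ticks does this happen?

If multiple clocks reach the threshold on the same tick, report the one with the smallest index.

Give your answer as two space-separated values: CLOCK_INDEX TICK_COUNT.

Answer: 3 11

Derivation:
clock 0: start=11, rate=1.1, needs 24-11 = 13; ticks = ceil(13/1.1) = ceil(11.8182) = 12; reading at tick 12 = 11 + 1.1*12 = 24.2000
clock 1: start=2, rate=0.8, needs 24-2 = 22; ticks = ceil(22/0.8) = ceil(27.5000) = 28; reading at tick 28 = 2 + 0.8*28 = 24.4000
clock 2: start=10, rate=1.25, needs 24-10 = 14; ticks = ceil(14/1.25) = ceil(11.2000) = 12; reading at tick 12 = 10 + 1.25*12 = 25.0000
clock 3: start=12, rate=1.1, needs 24-12 = 12; ticks = ceil(12/1.1) = ceil(10.9091) = 11; reading at tick 11 = 12 + 1.1*11 = 24.1000
Minimum tick count = 11; winners = [3]; smallest index = 3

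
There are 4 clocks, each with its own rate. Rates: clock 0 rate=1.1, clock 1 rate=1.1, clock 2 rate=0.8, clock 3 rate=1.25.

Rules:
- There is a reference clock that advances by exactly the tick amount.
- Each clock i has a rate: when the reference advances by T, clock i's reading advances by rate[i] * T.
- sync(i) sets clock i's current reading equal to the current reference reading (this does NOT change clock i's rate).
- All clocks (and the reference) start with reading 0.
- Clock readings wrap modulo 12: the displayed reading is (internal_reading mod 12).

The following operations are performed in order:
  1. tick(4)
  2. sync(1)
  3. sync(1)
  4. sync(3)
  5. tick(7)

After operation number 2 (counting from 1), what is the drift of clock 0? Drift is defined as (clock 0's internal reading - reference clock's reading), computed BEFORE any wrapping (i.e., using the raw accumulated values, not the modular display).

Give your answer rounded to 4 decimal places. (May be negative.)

Answer: 0.4000

Derivation:
After op 1 tick(4): ref=4.0000 raw=[4.4000 4.4000 3.2000 5.0000]
After op 2 sync(1): ref=4.0000 raw=[4.4000 4.0000 3.2000 5.0000]
Drift of clock 0 after op 2: 4.4000 - 4.0000 = 0.4000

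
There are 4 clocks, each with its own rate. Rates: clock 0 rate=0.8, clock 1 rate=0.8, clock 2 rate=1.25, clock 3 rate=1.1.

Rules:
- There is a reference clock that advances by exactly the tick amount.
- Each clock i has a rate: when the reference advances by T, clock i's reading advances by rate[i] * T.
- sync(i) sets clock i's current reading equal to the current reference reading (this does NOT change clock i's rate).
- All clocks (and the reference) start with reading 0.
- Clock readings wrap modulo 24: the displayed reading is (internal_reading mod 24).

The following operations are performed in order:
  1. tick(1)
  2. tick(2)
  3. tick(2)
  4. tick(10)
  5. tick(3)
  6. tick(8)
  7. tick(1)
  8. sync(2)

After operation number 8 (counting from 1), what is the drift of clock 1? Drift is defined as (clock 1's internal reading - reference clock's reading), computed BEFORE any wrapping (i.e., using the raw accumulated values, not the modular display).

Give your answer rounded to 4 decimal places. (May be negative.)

Answer: -5.4000

Derivation:
After op 1 tick(1): ref=1.0000 raw=[0.8000 0.8000 1.2500 1.1000]
After op 2 tick(2): ref=3.0000 raw=[2.4000 2.4000 3.7500 3.3000]
After op 3 tick(2): ref=5.0000 raw=[4.0000 4.0000 6.2500 5.5000]
After op 4 tick(10): ref=15.0000 raw=[12.0000 12.0000 18.7500 16.5000]
After op 5 tick(3): ref=18.0000 raw=[14.4000 14.4000 22.5000 19.8000]
After op 6 tick(8): ref=26.0000 raw=[20.8000 20.8000 32.5000 28.6000]
After op 7 tick(1): ref=27.0000 raw=[21.6000 21.6000 33.7500 29.7000]
After op 8 sync(2): ref=27.0000 raw=[21.6000 21.6000 27.0000 29.7000]
Drift of clock 1 after op 8: 21.6000 - 27.0000 = -5.4000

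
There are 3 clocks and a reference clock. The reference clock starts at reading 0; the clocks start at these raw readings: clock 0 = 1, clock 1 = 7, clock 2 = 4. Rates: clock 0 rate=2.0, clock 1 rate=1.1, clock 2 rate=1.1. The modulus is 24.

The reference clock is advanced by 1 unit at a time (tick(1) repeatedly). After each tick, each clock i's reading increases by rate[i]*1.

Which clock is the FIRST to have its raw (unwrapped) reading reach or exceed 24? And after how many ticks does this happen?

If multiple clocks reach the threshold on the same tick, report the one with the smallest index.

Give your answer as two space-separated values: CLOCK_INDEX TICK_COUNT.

clock 0: start=1, rate=2.0, needs 24-1 = 23; ticks = ceil(23/2.0) = ceil(11.5000) = 12; reading at tick 12 = 1 + 2.0*12 = 25.0000
clock 1: start=7, rate=1.1, needs 24-7 = 17; ticks = ceil(17/1.1) = ceil(15.4545) = 16; reading at tick 16 = 7 + 1.1*16 = 24.6000
clock 2: start=4, rate=1.1, needs 24-4 = 20; ticks = ceil(20/1.1) = ceil(18.1818) = 19; reading at tick 19 = 4 + 1.1*19 = 24.9000
Minimum tick count = 12; winners = [0]; smallest index = 0

Answer: 0 12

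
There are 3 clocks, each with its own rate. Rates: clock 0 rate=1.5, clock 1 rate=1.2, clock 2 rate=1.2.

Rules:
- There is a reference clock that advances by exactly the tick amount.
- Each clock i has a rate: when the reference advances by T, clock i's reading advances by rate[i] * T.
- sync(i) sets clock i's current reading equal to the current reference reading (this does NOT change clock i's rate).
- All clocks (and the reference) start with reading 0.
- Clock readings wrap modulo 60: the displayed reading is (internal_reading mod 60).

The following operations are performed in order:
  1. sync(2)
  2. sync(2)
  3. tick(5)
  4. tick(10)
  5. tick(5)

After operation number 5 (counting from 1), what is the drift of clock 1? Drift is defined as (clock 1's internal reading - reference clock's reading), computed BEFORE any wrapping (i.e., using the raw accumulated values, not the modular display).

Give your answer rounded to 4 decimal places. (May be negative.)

Answer: 4.0000

Derivation:
After op 1 sync(2): ref=0.0000 raw=[0.0000 0.0000 0.0000]
After op 2 sync(2): ref=0.0000 raw=[0.0000 0.0000 0.0000]
After op 3 tick(5): ref=5.0000 raw=[7.5000 6.0000 6.0000]
After op 4 tick(10): ref=15.0000 raw=[22.5000 18.0000 18.0000]
After op 5 tick(5): ref=20.0000 raw=[30.0000 24.0000 24.0000]
Drift of clock 1 after op 5: 24.0000 - 20.0000 = 4.0000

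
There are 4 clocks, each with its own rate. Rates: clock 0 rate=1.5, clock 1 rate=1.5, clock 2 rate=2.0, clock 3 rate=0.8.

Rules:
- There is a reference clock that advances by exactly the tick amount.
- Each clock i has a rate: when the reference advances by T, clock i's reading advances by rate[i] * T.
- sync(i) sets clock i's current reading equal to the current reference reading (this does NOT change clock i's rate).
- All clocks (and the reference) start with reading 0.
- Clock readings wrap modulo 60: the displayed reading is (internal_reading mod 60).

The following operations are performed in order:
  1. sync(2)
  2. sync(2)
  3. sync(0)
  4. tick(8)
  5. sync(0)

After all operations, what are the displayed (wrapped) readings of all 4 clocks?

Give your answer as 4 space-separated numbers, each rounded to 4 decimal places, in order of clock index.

After op 1 sync(2): ref=0.0000 raw=[0.0000 0.0000 0.0000 0.0000]
After op 2 sync(2): ref=0.0000 raw=[0.0000 0.0000 0.0000 0.0000]
After op 3 sync(0): ref=0.0000 raw=[0.0000 0.0000 0.0000 0.0000]
After op 4 tick(8): ref=8.0000 raw=[12.0000 12.0000 16.0000 6.4000]
After op 5 sync(0): ref=8.0000 raw=[8.0000 12.0000 16.0000 6.4000]
Wrap final raw readings (mod 60): 8.0000 mod 60 = 8.0000; 12.0000 mod 60 = 12.0000; 16.0000 mod 60 = 16.0000; 6.4000 mod 60 = 6.4000

Answer: 8.0000 12.0000 16.0000 6.4000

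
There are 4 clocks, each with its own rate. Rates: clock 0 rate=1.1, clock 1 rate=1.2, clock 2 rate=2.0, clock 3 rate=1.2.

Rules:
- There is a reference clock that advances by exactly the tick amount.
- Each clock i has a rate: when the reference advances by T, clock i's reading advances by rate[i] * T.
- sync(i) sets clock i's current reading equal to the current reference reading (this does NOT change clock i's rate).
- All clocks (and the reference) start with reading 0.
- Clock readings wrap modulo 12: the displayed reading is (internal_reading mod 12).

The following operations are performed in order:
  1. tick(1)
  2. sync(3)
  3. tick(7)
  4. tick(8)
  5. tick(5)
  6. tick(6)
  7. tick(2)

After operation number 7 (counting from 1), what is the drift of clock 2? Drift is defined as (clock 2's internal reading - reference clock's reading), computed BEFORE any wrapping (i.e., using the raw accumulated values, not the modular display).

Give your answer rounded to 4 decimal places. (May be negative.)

Answer: 29.0000

Derivation:
After op 1 tick(1): ref=1.0000 raw=[1.1000 1.2000 2.0000 1.2000]
After op 2 sync(3): ref=1.0000 raw=[1.1000 1.2000 2.0000 1.0000]
After op 3 tick(7): ref=8.0000 raw=[8.8000 9.6000 16.0000 9.4000]
After op 4 tick(8): ref=16.0000 raw=[17.6000 19.2000 32.0000 19.0000]
After op 5 tick(5): ref=21.0000 raw=[23.1000 25.2000 42.0000 25.0000]
After op 6 tick(6): ref=27.0000 raw=[29.7000 32.4000 54.0000 32.2000]
After op 7 tick(2): ref=29.0000 raw=[31.9000 34.8000 58.0000 34.6000]
Drift of clock 2 after op 7: 58.0000 - 29.0000 = 29.0000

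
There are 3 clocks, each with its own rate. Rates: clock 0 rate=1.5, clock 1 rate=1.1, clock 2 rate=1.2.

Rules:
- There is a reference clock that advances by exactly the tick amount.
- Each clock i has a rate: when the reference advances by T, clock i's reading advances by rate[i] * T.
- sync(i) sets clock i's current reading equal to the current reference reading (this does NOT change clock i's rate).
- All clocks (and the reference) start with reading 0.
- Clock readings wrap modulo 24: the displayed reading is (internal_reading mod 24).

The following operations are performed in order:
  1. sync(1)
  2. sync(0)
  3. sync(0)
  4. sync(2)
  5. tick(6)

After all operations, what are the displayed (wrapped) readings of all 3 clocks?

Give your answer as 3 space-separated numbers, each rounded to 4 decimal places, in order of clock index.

Answer: 9.0000 6.6000 7.2000

Derivation:
After op 1 sync(1): ref=0.0000 raw=[0.0000 0.0000 0.0000]
After op 2 sync(0): ref=0.0000 raw=[0.0000 0.0000 0.0000]
After op 3 sync(0): ref=0.0000 raw=[0.0000 0.0000 0.0000]
After op 4 sync(2): ref=0.0000 raw=[0.0000 0.0000 0.0000]
After op 5 tick(6): ref=6.0000 raw=[9.0000 6.6000 7.2000]
Wrap final raw readings (mod 24): 9.0000 mod 24 = 9.0000; 6.6000 mod 24 = 6.6000; 7.2000 mod 24 = 7.2000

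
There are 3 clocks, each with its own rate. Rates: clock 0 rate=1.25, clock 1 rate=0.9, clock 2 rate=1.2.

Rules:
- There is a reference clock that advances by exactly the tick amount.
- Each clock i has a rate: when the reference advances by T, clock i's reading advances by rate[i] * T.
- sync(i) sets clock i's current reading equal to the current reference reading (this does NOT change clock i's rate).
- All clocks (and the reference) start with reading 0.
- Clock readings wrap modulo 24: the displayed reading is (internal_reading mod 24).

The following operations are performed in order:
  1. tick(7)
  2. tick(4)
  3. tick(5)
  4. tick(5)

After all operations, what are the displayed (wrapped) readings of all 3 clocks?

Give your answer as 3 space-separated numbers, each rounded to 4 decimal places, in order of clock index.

Answer: 2.2500 18.9000 1.2000

Derivation:
After op 1 tick(7): ref=7.0000 raw=[8.7500 6.3000 8.4000]
After op 2 tick(4): ref=11.0000 raw=[13.7500 9.9000 13.2000]
After op 3 tick(5): ref=16.0000 raw=[20.0000 14.4000 19.2000]
After op 4 tick(5): ref=21.0000 raw=[26.2500 18.9000 25.2000]
Wrap final raw readings (mod 24): 26.2500 mod 24 = 2.2500; 18.9000 mod 24 = 18.9000; 25.2000 mod 24 = 1.2000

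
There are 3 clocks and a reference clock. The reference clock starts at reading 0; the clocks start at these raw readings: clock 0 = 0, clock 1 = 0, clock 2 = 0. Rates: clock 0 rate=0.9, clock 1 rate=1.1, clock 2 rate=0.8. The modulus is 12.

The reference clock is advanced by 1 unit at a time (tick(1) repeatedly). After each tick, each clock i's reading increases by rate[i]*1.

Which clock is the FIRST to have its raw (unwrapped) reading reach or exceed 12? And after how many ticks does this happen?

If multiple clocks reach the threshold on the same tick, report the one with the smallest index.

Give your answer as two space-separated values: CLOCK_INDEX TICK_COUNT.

clock 0: start=0, rate=0.9, needs 12-0 = 12; ticks = ceil(12/0.9) = ceil(13.3333) = 14; reading at tick 14 = 0 + 0.9*14 = 12.6000
clock 1: start=0, rate=1.1, needs 12-0 = 12; ticks = ceil(12/1.1) = ceil(10.9091) = 11; reading at tick 11 = 0 + 1.1*11 = 12.1000
clock 2: start=0, rate=0.8, needs 12-0 = 12; ticks = ceil(12/0.8) = ceil(15.0000) = 15; reading at tick 15 = 0 + 0.8*15 = 12.0000
Minimum tick count = 11; winners = [1]; smallest index = 1

Answer: 1 11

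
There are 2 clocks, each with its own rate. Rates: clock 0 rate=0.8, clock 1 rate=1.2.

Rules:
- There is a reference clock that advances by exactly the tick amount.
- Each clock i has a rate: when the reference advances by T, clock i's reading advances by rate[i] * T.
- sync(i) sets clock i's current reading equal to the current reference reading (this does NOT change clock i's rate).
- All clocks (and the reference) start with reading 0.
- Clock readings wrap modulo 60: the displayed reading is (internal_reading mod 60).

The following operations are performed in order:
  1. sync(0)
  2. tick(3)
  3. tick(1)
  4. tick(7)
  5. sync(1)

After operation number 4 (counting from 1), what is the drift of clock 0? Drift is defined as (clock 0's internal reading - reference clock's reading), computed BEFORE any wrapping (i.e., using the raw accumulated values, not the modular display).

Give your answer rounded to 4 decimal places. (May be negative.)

After op 1 sync(0): ref=0.0000 raw=[0.0000 0.0000]
After op 2 tick(3): ref=3.0000 raw=[2.4000 3.6000]
After op 3 tick(1): ref=4.0000 raw=[3.2000 4.8000]
After op 4 tick(7): ref=11.0000 raw=[8.8000 13.2000]
Drift of clock 0 after op 4: 8.8000 - 11.0000 = -2.2000

Answer: -2.2000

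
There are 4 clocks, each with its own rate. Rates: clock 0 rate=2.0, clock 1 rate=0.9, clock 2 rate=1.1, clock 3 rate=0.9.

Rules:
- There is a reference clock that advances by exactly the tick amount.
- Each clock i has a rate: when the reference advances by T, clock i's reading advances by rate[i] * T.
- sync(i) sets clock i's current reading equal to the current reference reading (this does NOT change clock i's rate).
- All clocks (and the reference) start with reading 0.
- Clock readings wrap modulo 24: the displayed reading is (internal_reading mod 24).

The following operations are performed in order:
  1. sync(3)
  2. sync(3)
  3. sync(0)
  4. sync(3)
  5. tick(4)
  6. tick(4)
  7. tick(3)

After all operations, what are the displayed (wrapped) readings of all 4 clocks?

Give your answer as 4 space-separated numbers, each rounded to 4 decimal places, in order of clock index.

After op 1 sync(3): ref=0.0000 raw=[0.0000 0.0000 0.0000 0.0000]
After op 2 sync(3): ref=0.0000 raw=[0.0000 0.0000 0.0000 0.0000]
After op 3 sync(0): ref=0.0000 raw=[0.0000 0.0000 0.0000 0.0000]
After op 4 sync(3): ref=0.0000 raw=[0.0000 0.0000 0.0000 0.0000]
After op 5 tick(4): ref=4.0000 raw=[8.0000 3.6000 4.4000 3.6000]
After op 6 tick(4): ref=8.0000 raw=[16.0000 7.2000 8.8000 7.2000]
After op 7 tick(3): ref=11.0000 raw=[22.0000 9.9000 12.1000 9.9000]
Wrap final raw readings (mod 24): 22.0000 mod 24 = 22.0000; 9.9000 mod 24 = 9.9000; 12.1000 mod 24 = 12.1000; 9.9000 mod 24 = 9.9000

Answer: 22.0000 9.9000 12.1000 9.9000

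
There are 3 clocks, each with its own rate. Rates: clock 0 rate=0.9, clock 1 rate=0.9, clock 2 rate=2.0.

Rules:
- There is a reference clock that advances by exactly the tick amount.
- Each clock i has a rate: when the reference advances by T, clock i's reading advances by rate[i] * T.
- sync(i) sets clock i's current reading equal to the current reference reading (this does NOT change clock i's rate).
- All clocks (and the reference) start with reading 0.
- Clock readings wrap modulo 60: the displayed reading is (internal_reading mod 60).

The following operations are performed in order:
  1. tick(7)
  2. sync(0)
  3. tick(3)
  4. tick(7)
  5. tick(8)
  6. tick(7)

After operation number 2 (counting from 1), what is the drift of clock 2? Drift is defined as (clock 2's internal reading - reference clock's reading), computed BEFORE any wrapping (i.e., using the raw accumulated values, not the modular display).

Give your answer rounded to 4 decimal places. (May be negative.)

Answer: 7.0000

Derivation:
After op 1 tick(7): ref=7.0000 raw=[6.3000 6.3000 14.0000]
After op 2 sync(0): ref=7.0000 raw=[7.0000 6.3000 14.0000]
Drift of clock 2 after op 2: 14.0000 - 7.0000 = 7.0000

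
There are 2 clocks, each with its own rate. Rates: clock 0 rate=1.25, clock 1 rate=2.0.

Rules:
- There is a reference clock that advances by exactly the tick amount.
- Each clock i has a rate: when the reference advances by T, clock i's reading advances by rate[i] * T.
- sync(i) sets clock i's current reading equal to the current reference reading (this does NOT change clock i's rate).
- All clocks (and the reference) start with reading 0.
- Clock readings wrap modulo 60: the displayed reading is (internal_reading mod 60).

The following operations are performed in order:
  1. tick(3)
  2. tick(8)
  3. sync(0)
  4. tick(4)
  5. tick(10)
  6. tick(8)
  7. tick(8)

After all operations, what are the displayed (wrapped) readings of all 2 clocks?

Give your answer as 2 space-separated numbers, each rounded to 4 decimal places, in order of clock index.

After op 1 tick(3): ref=3.0000 raw=[3.7500 6.0000]
After op 2 tick(8): ref=11.0000 raw=[13.7500 22.0000]
After op 3 sync(0): ref=11.0000 raw=[11.0000 22.0000]
After op 4 tick(4): ref=15.0000 raw=[16.0000 30.0000]
After op 5 tick(10): ref=25.0000 raw=[28.5000 50.0000]
After op 6 tick(8): ref=33.0000 raw=[38.5000 66.0000]
After op 7 tick(8): ref=41.0000 raw=[48.5000 82.0000]
Wrap final raw readings (mod 60): 48.5000 mod 60 = 48.5000; 82.0000 mod 60 = 22.0000

Answer: 48.5000 22.0000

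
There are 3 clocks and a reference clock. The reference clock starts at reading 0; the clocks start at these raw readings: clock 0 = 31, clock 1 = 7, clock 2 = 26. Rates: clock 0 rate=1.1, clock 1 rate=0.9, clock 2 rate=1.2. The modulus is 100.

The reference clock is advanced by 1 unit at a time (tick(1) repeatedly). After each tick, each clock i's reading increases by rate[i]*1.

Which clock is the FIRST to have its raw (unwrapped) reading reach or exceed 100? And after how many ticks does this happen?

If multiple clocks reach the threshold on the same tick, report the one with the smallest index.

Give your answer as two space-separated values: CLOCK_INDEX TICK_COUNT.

clock 0: start=31, rate=1.1, needs 100-31 = 69; ticks = ceil(69/1.1) = ceil(62.7273) = 63; reading at tick 63 = 31 + 1.1*63 = 100.3000
clock 1: start=7, rate=0.9, needs 100-7 = 93; ticks = ceil(93/0.9) = ceil(103.3333) = 104; reading at tick 104 = 7 + 0.9*104 = 100.6000
clock 2: start=26, rate=1.2, needs 100-26 = 74; ticks = ceil(74/1.2) = ceil(61.6667) = 62; reading at tick 62 = 26 + 1.2*62 = 100.4000
Minimum tick count = 62; winners = [2]; smallest index = 2

Answer: 2 62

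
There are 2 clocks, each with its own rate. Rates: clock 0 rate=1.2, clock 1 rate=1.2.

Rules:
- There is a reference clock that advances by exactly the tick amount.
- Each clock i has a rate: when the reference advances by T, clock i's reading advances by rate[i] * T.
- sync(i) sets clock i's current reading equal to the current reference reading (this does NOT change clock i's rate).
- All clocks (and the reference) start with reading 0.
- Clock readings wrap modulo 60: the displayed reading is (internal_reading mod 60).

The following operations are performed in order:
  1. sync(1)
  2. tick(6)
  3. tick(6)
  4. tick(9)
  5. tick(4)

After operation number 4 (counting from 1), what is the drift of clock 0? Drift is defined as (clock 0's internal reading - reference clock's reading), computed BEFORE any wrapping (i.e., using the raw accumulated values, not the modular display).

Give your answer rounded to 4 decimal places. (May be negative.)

After op 1 sync(1): ref=0.0000 raw=[0.0000 0.0000]
After op 2 tick(6): ref=6.0000 raw=[7.2000 7.2000]
After op 3 tick(6): ref=12.0000 raw=[14.4000 14.4000]
After op 4 tick(9): ref=21.0000 raw=[25.2000 25.2000]
Drift of clock 0 after op 4: 25.2000 - 21.0000 = 4.2000

Answer: 4.2000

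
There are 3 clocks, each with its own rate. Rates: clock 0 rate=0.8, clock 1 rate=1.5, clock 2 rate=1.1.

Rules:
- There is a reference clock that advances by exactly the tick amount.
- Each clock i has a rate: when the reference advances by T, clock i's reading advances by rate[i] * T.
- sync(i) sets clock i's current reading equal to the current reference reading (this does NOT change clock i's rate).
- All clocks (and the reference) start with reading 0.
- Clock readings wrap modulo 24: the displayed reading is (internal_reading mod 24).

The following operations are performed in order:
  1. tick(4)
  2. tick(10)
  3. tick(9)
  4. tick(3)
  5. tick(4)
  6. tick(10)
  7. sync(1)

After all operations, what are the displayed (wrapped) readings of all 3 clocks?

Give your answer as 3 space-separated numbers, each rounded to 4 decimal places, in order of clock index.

Answer: 8.0000 16.0000 20.0000

Derivation:
After op 1 tick(4): ref=4.0000 raw=[3.2000 6.0000 4.4000]
After op 2 tick(10): ref=14.0000 raw=[11.2000 21.0000 15.4000]
After op 3 tick(9): ref=23.0000 raw=[18.4000 34.5000 25.3000]
After op 4 tick(3): ref=26.0000 raw=[20.8000 39.0000 28.6000]
After op 5 tick(4): ref=30.0000 raw=[24.0000 45.0000 33.0000]
After op 6 tick(10): ref=40.0000 raw=[32.0000 60.0000 44.0000]
After op 7 sync(1): ref=40.0000 raw=[32.0000 40.0000 44.0000]
Wrap final raw readings (mod 24): 32.0000 mod 24 = 8.0000; 40.0000 mod 24 = 16.0000; 44.0000 mod 24 = 20.0000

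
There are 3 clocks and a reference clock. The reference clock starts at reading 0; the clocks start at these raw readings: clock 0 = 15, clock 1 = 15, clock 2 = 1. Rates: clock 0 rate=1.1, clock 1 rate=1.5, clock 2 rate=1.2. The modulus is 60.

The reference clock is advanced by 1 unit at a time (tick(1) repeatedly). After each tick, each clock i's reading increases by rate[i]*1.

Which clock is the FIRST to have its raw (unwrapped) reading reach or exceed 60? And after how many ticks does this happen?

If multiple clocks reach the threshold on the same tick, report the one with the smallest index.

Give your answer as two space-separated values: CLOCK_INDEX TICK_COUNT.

clock 0: start=15, rate=1.1, needs 60-15 = 45; ticks = ceil(45/1.1) = ceil(40.9091) = 41; reading at tick 41 = 15 + 1.1*41 = 60.1000
clock 1: start=15, rate=1.5, needs 60-15 = 45; ticks = ceil(45/1.5) = ceil(30.0000) = 30; reading at tick 30 = 15 + 1.5*30 = 60.0000
clock 2: start=1, rate=1.2, needs 60-1 = 59; ticks = ceil(59/1.2) = ceil(49.1667) = 50; reading at tick 50 = 1 + 1.2*50 = 61.0000
Minimum tick count = 30; winners = [1]; smallest index = 1

Answer: 1 30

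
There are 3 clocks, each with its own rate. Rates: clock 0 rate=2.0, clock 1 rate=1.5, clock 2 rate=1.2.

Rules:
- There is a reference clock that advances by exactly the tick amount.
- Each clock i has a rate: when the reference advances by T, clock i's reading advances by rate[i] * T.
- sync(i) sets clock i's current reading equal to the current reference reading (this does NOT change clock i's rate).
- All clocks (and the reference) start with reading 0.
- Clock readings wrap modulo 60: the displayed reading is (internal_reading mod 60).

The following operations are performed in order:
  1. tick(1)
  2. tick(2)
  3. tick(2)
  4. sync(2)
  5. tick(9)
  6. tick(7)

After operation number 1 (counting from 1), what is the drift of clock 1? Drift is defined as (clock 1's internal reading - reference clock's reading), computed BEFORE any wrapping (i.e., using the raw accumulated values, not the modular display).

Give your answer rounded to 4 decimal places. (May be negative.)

Answer: 0.5000

Derivation:
After op 1 tick(1): ref=1.0000 raw=[2.0000 1.5000 1.2000]
Drift of clock 1 after op 1: 1.5000 - 1.0000 = 0.5000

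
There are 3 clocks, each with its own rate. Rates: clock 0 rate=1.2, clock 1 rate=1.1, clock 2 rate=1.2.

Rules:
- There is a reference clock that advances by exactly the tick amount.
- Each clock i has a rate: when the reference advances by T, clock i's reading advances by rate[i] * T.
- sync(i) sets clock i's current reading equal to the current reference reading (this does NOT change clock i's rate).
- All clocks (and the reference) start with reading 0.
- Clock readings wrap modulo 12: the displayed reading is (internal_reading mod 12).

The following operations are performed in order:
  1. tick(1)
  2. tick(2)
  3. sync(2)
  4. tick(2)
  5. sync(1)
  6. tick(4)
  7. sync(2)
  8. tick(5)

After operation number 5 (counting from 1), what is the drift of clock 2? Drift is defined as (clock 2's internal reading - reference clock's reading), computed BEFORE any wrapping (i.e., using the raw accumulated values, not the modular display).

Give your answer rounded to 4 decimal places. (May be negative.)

Answer: 0.4000

Derivation:
After op 1 tick(1): ref=1.0000 raw=[1.2000 1.1000 1.2000]
After op 2 tick(2): ref=3.0000 raw=[3.6000 3.3000 3.6000]
After op 3 sync(2): ref=3.0000 raw=[3.6000 3.3000 3.0000]
After op 4 tick(2): ref=5.0000 raw=[6.0000 5.5000 5.4000]
After op 5 sync(1): ref=5.0000 raw=[6.0000 5.0000 5.4000]
Drift of clock 2 after op 5: 5.4000 - 5.0000 = 0.4000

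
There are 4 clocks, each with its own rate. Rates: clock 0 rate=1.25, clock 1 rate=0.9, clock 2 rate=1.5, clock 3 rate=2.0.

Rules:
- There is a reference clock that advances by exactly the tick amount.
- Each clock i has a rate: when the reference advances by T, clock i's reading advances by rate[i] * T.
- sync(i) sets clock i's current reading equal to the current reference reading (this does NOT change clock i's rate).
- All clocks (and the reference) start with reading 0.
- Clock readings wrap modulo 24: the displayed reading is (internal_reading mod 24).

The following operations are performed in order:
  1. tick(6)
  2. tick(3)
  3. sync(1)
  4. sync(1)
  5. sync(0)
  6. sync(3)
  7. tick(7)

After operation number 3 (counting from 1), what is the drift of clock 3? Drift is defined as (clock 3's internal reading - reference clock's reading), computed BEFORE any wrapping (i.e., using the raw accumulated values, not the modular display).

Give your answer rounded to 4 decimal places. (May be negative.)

After op 1 tick(6): ref=6.0000 raw=[7.5000 5.4000 9.0000 12.0000]
After op 2 tick(3): ref=9.0000 raw=[11.2500 8.1000 13.5000 18.0000]
After op 3 sync(1): ref=9.0000 raw=[11.2500 9.0000 13.5000 18.0000]
Drift of clock 3 after op 3: 18.0000 - 9.0000 = 9.0000

Answer: 9.0000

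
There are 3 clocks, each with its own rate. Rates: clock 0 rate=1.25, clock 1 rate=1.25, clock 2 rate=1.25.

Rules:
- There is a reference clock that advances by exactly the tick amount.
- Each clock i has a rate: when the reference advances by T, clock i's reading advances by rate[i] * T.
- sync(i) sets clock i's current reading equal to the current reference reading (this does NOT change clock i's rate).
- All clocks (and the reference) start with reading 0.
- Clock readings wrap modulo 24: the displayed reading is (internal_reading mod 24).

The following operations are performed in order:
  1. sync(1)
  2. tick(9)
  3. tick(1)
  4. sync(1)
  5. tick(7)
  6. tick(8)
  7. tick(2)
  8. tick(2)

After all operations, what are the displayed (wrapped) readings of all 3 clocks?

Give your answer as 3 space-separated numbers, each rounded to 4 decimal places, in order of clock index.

After op 1 sync(1): ref=0.0000 raw=[0.0000 0.0000 0.0000]
After op 2 tick(9): ref=9.0000 raw=[11.2500 11.2500 11.2500]
After op 3 tick(1): ref=10.0000 raw=[12.5000 12.5000 12.5000]
After op 4 sync(1): ref=10.0000 raw=[12.5000 10.0000 12.5000]
After op 5 tick(7): ref=17.0000 raw=[21.2500 18.7500 21.2500]
After op 6 tick(8): ref=25.0000 raw=[31.2500 28.7500 31.2500]
After op 7 tick(2): ref=27.0000 raw=[33.7500 31.2500 33.7500]
After op 8 tick(2): ref=29.0000 raw=[36.2500 33.7500 36.2500]
Wrap final raw readings (mod 24): 36.2500 mod 24 = 12.2500; 33.7500 mod 24 = 9.7500; 36.2500 mod 24 = 12.2500

Answer: 12.2500 9.7500 12.2500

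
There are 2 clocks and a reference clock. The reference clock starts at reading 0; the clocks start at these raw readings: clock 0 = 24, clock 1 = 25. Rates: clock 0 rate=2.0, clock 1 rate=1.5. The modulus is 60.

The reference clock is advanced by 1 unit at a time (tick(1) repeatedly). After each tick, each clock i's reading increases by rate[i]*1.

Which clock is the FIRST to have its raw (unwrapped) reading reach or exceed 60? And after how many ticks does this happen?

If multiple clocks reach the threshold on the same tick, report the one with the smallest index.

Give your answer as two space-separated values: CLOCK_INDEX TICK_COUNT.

clock 0: start=24, rate=2.0, needs 60-24 = 36; ticks = ceil(36/2.0) = ceil(18.0000) = 18; reading at tick 18 = 24 + 2.0*18 = 60.0000
clock 1: start=25, rate=1.5, needs 60-25 = 35; ticks = ceil(35/1.5) = ceil(23.3333) = 24; reading at tick 24 = 25 + 1.5*24 = 61.0000
Minimum tick count = 18; winners = [0]; smallest index = 0

Answer: 0 18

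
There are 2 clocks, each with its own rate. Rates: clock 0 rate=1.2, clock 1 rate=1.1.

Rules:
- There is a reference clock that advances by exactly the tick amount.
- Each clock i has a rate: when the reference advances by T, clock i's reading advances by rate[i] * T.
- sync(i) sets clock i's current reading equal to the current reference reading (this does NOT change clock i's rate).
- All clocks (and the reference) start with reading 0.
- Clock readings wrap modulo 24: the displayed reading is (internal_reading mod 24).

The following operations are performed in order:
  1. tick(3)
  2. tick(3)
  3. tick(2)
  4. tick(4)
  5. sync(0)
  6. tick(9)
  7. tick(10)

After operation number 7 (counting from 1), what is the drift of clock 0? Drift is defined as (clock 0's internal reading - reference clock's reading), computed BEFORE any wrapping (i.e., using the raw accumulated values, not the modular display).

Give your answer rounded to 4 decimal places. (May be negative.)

Answer: 3.8000

Derivation:
After op 1 tick(3): ref=3.0000 raw=[3.6000 3.3000]
After op 2 tick(3): ref=6.0000 raw=[7.2000 6.6000]
After op 3 tick(2): ref=8.0000 raw=[9.6000 8.8000]
After op 4 tick(4): ref=12.0000 raw=[14.4000 13.2000]
After op 5 sync(0): ref=12.0000 raw=[12.0000 13.2000]
After op 6 tick(9): ref=21.0000 raw=[22.8000 23.1000]
After op 7 tick(10): ref=31.0000 raw=[34.8000 34.1000]
Drift of clock 0 after op 7: 34.8000 - 31.0000 = 3.8000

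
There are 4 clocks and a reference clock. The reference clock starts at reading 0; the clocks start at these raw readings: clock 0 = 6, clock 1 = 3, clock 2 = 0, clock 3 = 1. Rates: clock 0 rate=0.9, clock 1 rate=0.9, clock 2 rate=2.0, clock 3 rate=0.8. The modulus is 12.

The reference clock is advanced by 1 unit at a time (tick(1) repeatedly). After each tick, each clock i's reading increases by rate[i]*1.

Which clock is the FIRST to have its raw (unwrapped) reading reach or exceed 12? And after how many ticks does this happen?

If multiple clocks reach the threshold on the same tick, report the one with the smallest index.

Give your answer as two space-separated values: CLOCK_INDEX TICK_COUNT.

clock 0: start=6, rate=0.9, needs 12-6 = 6; ticks = ceil(6/0.9) = ceil(6.6667) = 7; reading at tick 7 = 6 + 0.9*7 = 12.3000
clock 1: start=3, rate=0.9, needs 12-3 = 9; ticks = ceil(9/0.9) = ceil(10.0000) = 10; reading at tick 10 = 3 + 0.9*10 = 12.0000
clock 2: start=0, rate=2.0, needs 12-0 = 12; ticks = ceil(12/2.0) = ceil(6.0000) = 6; reading at tick 6 = 0 + 2.0*6 = 12.0000
clock 3: start=1, rate=0.8, needs 12-1 = 11; ticks = ceil(11/0.8) = ceil(13.7500) = 14; reading at tick 14 = 1 + 0.8*14 = 12.2000
Minimum tick count = 6; winners = [2]; smallest index = 2

Answer: 2 6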